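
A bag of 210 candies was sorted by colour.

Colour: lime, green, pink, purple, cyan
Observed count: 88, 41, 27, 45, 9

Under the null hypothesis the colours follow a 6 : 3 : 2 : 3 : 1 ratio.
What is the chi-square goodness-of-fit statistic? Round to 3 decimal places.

2.250

Ratio total = 15. Expected counts: 210×6/15 = 84, 210×3/15 = 42, 210×2/15 = 28, 210×3/15 = 42, 210×1/15 = 14.
χ² = (88−84)²/84 + (41−42)²/42 + (27−28)²/28 + (45−42)²/42 + (9−14)²/14
   = 0.1905 + 0.0238 + 0.0357 + 0.2143 + 1.7857
Sum = 2.250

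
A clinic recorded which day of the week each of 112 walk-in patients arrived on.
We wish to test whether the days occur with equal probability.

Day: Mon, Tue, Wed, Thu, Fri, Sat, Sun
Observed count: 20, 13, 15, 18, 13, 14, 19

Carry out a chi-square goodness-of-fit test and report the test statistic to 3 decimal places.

Under H₀ each category has probability 1/7, so each expected count is 112/7 = 16.
cat         O        E   (O−E)²/E
Mon        20       16     1.0000
Tue        13       16     0.5625
Wed        15       16     0.0625
Thu        18       16     0.2500
Fri        13       16     0.5625
Sat        14       16     0.2500
Sun        19       16     0.5625
Sum = 3.250

3.250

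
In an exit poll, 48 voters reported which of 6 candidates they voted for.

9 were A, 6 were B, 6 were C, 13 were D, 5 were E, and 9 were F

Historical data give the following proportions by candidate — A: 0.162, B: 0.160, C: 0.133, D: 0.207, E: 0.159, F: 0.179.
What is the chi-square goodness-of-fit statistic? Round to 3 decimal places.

2.455

Expected counts E_i = n·p_i: 48×0.162 = 7.776, 48×0.160 = 7.68, 48×0.133 = 6.384, 48×0.207 = 9.936, 48×0.159 = 7.632, 48×0.179 = 8.592.
χ² = (9−7.776)²/7.776 + (6−7.68)²/7.68 + (6−6.384)²/6.384 + (13−9.936)²/9.936 + (5−7.632)²/7.632 + (9−8.592)²/8.592
   = 0.1927 + 0.3675 + 0.0231 + 0.9449 + 0.9077 + 0.0194
Sum = 2.455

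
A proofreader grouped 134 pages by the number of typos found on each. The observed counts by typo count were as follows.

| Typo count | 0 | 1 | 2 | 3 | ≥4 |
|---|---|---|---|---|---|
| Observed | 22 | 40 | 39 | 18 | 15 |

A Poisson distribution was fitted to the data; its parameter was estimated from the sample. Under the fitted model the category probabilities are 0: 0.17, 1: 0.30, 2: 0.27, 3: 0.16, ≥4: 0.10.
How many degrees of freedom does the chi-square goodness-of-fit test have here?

There are k = 5 categories and 1 parameter estimated from the data, so df = 5 − 1 − 1 = 3.

3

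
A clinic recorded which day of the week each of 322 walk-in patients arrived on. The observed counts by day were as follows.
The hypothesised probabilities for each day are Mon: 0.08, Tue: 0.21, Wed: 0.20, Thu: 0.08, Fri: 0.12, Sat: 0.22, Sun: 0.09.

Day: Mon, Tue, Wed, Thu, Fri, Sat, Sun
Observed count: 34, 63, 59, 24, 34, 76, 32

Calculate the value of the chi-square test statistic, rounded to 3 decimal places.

4.772

Expected counts E_i = n·p_i: 322×0.08 = 25.76, 322×0.21 = 67.62, 322×0.20 = 64.4, 322×0.08 = 25.76, 322×0.12 = 38.64, 322×0.22 = 70.84, 322×0.09 = 28.98.
χ² = (34−25.76)²/25.76 + (63−67.62)²/67.62 + (59−64.4)²/64.4 + (24−25.76)²/25.76 + (34−38.64)²/38.64 + (76−70.84)²/70.84 + (32−28.98)²/28.98
   = 2.6358 + 0.3157 + 0.4528 + 0.1202 + 0.5572 + 0.3759 + 0.3147
Sum = 4.772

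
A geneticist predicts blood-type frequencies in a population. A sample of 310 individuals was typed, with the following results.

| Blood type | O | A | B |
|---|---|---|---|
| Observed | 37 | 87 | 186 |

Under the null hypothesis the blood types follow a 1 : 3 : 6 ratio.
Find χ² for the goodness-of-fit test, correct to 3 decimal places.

1.548

Ratio total = 10. Expected counts: 310×1/10 = 31, 310×3/10 = 93, 310×6/10 = 186.
χ² = (37−31)²/31 + (87−93)²/93 + (186−186)²/186
   = 1.1613 + 0.3871 + 0.0000
Sum = 1.548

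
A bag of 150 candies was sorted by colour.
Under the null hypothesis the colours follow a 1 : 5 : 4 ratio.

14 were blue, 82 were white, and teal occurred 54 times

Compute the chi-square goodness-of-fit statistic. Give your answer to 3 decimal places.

Ratio total = 10. Expected counts: 150×1/10 = 15, 150×5/10 = 75, 150×4/10 = 60.
blue: (14 − 15)²/15 = 1/15 = 0.0667
white: (82 − 75)²/75 = 49/75 = 0.6533
teal: (54 − 60)²/60 = 36/60 = 0.6000
Sum = 1.320

1.320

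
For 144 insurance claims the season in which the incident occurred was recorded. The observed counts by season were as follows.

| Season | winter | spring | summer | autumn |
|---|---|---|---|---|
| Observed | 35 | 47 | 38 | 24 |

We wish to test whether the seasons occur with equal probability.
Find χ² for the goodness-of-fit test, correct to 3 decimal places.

Under H₀ each category has probability 1/4, so each expected count is 144/4 = 36.
winter: (35 − 36)²/36 = 1/36 = 0.0278
spring: (47 − 36)²/36 = 121/36 = 3.3611
summer: (38 − 36)²/36 = 4/36 = 0.1111
autumn: (24 − 36)²/36 = 144/36 = 4.0000
Sum = 7.500

7.500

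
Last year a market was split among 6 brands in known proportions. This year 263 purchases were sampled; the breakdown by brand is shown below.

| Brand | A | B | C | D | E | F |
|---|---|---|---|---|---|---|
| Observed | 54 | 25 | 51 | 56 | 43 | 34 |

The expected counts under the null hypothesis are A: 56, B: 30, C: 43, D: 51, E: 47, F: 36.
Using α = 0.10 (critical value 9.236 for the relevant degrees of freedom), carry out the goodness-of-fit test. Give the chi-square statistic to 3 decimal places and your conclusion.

χ² = (54−56)²/56 + (25−30)²/30 + (51−43)²/43 + (56−51)²/51 + (43−47)²/47 + (34−36)²/36
   = 0.0714 + 0.8333 + 1.4884 + 0.4902 + 0.3404 + 0.1111
Sum = 3.335
df = 5. Since 3.335 < 9.236, we do not reject H₀.

3.335; do not reject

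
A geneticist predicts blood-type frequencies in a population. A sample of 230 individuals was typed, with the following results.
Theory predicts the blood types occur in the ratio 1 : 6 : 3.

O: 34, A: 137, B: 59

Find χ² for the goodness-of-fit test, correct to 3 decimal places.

Ratio total = 10. Expected counts: 230×1/10 = 23, 230×6/10 = 138, 230×3/10 = 69.
cat         O        E   (O−E)²/E
O          34       23     5.2609
A         137      138     0.0072
B          59       69     1.4493
Sum = 6.717

6.717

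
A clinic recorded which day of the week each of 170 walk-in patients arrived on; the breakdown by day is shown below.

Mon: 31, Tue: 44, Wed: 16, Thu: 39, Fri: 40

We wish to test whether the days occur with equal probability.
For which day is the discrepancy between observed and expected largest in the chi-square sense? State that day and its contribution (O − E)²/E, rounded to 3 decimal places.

Expected count for each of the 5 categories: 170/5 = 34.
Mon: (31 − 34)²/34 = 9/34 = 0.2647
Tue: (44 − 34)²/34 = 100/34 = 2.9412
Wed: (16 − 34)²/34 = 324/34 = 9.5294
Thu: (39 − 34)²/34 = 25/34 = 0.7353
Fri: (40 − 34)²/34 = 36/34 = 1.0588
The largest term is for Wed: 9.529.

Wed, 9.529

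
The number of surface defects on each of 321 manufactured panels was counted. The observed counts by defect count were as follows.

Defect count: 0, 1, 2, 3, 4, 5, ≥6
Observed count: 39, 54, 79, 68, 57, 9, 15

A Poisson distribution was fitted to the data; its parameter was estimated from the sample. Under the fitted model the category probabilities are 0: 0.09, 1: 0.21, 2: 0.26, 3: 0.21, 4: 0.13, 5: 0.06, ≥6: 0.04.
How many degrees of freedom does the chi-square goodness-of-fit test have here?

5

There are k = 7 categories and 1 parameter estimated from the data, so df = 7 − 1 − 1 = 5.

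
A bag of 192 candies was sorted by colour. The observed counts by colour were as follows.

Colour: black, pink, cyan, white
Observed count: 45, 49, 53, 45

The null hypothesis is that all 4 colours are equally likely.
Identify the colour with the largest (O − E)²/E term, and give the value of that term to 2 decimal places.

Under H₀ each category has probability 1/4, so each expected count is 192/4 = 48.
χ² = (45−48)²/48 + (49−48)²/48 + (53−48)²/48 + (45−48)²/48
   = 0.188 + 0.021 + 0.521 + 0.188
The largest term is for cyan: 0.52.

cyan, 0.52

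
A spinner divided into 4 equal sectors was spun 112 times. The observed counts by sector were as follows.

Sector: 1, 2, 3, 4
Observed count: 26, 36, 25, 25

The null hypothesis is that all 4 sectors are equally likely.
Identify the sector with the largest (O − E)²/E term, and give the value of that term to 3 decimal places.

2, 2.286

Under H₀ each category has probability 1/4, so each expected count is 112/4 = 28.
χ² = (26−28)²/28 + (36−28)²/28 + (25−28)²/28 + (25−28)²/28
   = 0.1429 + 2.2857 + 0.3214 + 0.3214
The largest term is for 2: 2.286.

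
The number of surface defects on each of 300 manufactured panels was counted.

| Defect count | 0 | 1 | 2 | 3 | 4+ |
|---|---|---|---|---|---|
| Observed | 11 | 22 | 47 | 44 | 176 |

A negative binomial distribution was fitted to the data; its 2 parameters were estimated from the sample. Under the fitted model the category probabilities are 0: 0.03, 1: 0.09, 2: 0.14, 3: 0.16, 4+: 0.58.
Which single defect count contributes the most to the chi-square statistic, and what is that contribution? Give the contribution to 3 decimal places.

1, 0.926

Expected counts E_i = n·p_i: 300×0.03 = 9, 300×0.09 = 27, 300×0.14 = 42, 300×0.16 = 48, 300×0.58 = 174.
0: (11 − 9)²/9 = 4/9 = 0.4444
1: (22 − 27)²/27 = 25/27 = 0.9259
2: (47 − 42)²/42 = 25/42 = 0.5952
3: (44 − 48)²/48 = 16/48 = 0.3333
4+: (176 − 174)²/174 = 4/174 = 0.0230
The largest term is for 1: 0.926.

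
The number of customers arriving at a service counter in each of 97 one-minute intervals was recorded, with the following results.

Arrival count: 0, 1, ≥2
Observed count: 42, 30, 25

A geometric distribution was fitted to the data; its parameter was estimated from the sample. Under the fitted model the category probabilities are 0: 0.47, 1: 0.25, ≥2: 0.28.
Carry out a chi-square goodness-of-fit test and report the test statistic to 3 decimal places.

1.818

Expected counts E_i = n·p_i: 97×0.47 = 45.59, 97×0.25 = 24.25, 97×0.28 = 27.16.
cat         O        E   (O−E)²/E
0          42    45.59     0.2827
1          30    24.25     1.3634
≥2         25    27.16     0.1718
Sum = 1.818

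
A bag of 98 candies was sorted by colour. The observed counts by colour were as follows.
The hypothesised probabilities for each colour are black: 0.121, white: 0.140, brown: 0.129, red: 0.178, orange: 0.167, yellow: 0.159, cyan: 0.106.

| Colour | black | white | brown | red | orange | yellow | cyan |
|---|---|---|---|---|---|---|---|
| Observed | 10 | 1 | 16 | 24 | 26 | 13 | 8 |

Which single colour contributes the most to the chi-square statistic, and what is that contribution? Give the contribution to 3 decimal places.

white, 11.793

Expected counts E_i = n·p_i: 98×0.121 = 11.858, 98×0.140 = 13.72, 98×0.129 = 12.642, 98×0.178 = 17.444, 98×0.167 = 16.366, 98×0.159 = 15.582, 98×0.106 = 10.388.
χ² = (10−11.858)²/11.858 + (1−13.72)²/13.72 + (16−12.642)²/12.642 + (24−17.444)²/17.444 + (26−16.366)²/16.366 + (13−15.582)²/15.582 + (8−10.388)²/10.388
   = 0.2911 + 11.7929 + 0.8920 + 2.4639 + 5.6711 + 0.4278 + 0.5490
The largest term is for white: 11.793.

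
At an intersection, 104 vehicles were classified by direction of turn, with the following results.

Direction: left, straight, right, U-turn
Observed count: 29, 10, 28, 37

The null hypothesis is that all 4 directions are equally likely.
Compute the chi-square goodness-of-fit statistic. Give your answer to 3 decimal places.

Under H₀ each category has probability 1/4, so each expected count is 104/4 = 26.
cat           O        E   (O−E)²/E
left         29       26     0.3462
straight     10       26     9.8462
right        28       26     0.1538
U-turn       37       26     4.6538
Sum = 15.000

15.000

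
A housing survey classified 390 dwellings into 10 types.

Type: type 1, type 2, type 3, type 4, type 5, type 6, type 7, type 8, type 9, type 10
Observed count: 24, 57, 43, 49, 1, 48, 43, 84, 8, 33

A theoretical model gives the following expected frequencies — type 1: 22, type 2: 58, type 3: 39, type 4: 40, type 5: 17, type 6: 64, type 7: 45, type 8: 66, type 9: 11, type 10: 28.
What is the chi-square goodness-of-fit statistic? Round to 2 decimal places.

cat          O        E   (O−E)²/E
type 1      24       22      0.182
type 2      57       58      0.017
type 3      43       39      0.410
type 4      49       40      2.025
type 5       1       17     15.059
type 6      48       64      4.000
type 7      43       45      0.089
type 8      84       66      4.909
type 9       8       11      0.818
type 10     33       28      0.893
Sum = 28.40

28.40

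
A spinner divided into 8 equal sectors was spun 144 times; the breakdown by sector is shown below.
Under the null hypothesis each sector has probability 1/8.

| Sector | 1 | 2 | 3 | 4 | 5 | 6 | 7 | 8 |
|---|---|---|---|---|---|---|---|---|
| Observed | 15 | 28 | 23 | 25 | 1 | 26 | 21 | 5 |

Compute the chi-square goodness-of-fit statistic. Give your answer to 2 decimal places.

Expected count for each of the 8 categories: 144/8 = 18.
χ² = (15−18)²/18 + (28−18)²/18 + (23−18)²/18 + (25−18)²/18 + (1−18)²/18 + (26−18)²/18 + (21−18)²/18 + (5−18)²/18
   = 0.500 + 5.556 + 1.389 + 2.722 + 16.056 + 3.556 + 0.500 + 9.389
Sum = 39.67

39.67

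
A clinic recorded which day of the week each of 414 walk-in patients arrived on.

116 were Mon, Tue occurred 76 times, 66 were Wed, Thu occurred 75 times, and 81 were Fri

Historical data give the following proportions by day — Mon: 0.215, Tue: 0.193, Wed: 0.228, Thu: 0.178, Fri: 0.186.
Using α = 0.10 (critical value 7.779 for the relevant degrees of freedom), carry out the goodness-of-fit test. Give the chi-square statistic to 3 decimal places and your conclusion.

Expected counts E_i = n·p_i: 414×0.215 = 89.01, 414×0.193 = 79.902, 414×0.228 = 94.392, 414×0.178 = 73.692, 414×0.186 = 77.004.
Mon: (116 − 89.01)²/89.01 = 728.4601/89.01 = 8.1840
Tue: (76 − 79.902)²/79.902 = 15.225604/79.902 = 0.1906
Wed: (66 − 94.392)²/94.392 = 806.105664/94.392 = 8.5400
Thu: (75 − 73.692)²/73.692 = 1.710864/73.692 = 0.0232
Fri: (81 − 77.004)²/77.004 = 15.968016/77.004 = 0.2074
Sum = 17.145
df = 4. Since 17.145 > 7.779, we reject H₀.

17.145; reject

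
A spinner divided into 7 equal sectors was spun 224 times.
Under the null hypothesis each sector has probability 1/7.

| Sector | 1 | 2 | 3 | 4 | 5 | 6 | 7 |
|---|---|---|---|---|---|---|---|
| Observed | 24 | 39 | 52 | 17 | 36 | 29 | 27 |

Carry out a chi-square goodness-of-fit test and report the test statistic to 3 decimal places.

24.625

Under H₀ each category has probability 1/7, so each expected count is 224/7 = 32.
cat         O        E   (O−E)²/E
1          24       32     2.0000
2          39       32     1.5313
3          52       32    12.5000
4          17       32     7.0313
5          36       32     0.5000
6          29       32     0.2813
7          27       32     0.7813
Sum = 24.625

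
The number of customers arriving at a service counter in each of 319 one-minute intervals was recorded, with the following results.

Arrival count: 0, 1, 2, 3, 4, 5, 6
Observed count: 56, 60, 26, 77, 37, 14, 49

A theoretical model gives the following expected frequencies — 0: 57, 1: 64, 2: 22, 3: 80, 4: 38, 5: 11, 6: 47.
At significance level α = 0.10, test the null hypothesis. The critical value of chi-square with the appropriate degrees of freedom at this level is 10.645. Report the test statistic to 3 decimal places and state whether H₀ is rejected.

0: (56 − 57)²/57 = 1/57 = 0.0175
1: (60 − 64)²/64 = 16/64 = 0.2500
2: (26 − 22)²/22 = 16/22 = 0.7273
3: (77 − 80)²/80 = 9/80 = 0.1125
4: (37 − 38)²/38 = 1/38 = 0.0263
5: (14 − 11)²/11 = 9/11 = 0.8182
6: (49 − 47)²/47 = 4/47 = 0.0851
Sum = 2.037
df = 6. Since 2.037 < 10.645, we do not reject H₀.

2.037; do not reject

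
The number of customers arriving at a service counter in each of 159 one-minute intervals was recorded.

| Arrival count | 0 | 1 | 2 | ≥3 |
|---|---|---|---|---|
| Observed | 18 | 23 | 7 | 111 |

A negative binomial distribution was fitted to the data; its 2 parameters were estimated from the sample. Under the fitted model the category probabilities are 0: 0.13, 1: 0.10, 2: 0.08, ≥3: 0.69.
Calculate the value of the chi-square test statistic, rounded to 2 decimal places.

Expected counts E_i = n·p_i: 159×0.13 = 20.67, 159×0.10 = 15.9, 159×0.08 = 12.72, 159×0.69 = 109.71.
0: (18 − 20.67)²/20.67 = 7.1289/20.67 = 0.345
1: (23 − 15.9)²/15.9 = 50.41/15.9 = 3.170
2: (7 − 12.72)²/12.72 = 32.7184/12.72 = 2.572
≥3: (111 − 109.71)²/109.71 = 1.6641/109.71 = 0.015
Sum = 6.10

6.10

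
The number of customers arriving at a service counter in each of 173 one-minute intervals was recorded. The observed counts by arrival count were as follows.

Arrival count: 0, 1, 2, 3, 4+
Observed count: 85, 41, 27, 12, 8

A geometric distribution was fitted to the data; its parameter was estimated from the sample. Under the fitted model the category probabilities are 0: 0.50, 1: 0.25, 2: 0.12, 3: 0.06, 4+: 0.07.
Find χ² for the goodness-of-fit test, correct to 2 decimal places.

3.67

Expected counts E_i = n·p_i: 173×0.50 = 86.5, 173×0.25 = 43.25, 173×0.12 = 20.76, 173×0.06 = 10.38, 173×0.07 = 12.11.
0: (85 − 86.5)²/86.5 = 2.25/86.5 = 0.026
1: (41 − 43.25)²/43.25 = 5.0625/43.25 = 0.117
2: (27 − 20.76)²/20.76 = 38.9376/20.76 = 1.876
3: (12 − 10.38)²/10.38 = 2.6244/10.38 = 0.253
4+: (8 − 12.11)²/12.11 = 16.8921/12.11 = 1.395
Sum = 3.67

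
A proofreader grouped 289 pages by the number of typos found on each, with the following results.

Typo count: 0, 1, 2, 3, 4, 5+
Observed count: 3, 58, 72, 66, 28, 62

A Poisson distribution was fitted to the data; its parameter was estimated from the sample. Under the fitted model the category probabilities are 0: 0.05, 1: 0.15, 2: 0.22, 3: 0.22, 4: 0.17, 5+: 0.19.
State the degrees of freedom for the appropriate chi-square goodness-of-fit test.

There are k = 6 categories and 1 parameter estimated from the data, so df = 6 − 1 − 1 = 4.

4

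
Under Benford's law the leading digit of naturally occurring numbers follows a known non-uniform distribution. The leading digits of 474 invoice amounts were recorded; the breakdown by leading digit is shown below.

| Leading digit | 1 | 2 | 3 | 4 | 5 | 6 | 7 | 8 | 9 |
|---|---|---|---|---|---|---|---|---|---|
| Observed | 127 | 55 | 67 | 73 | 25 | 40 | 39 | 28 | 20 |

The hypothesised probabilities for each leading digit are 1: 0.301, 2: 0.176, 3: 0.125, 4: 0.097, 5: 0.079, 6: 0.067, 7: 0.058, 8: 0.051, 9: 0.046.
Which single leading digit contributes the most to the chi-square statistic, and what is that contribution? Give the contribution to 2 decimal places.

4, 15.88

Expected counts E_i = n·p_i: 474×0.301 = 142.674, 474×0.176 = 83.424, 474×0.125 = 59.25, 474×0.097 = 45.978, 474×0.079 = 37.446, 474×0.067 = 31.758, 474×0.058 = 27.492, 474×0.051 = 24.174, 474×0.046 = 21.804.
cat         O        E   (O−E)²/E
1         127  142.674      1.722
2          55   83.424      9.685
3          67    59.25      1.014
4          73   45.978     15.881
5          25   37.446      4.137
6          40   31.758      2.139
7          39   27.492      4.817
8          28   24.174      0.606
9          20   21.804      0.149
The largest term is for 4: 15.88.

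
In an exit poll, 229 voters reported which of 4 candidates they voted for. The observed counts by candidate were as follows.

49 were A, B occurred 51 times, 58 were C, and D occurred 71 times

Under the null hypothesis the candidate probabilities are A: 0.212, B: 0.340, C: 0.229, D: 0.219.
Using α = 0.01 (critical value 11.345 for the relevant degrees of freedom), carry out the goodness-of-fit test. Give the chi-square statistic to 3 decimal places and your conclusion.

18.527; reject

Expected counts E_i = n·p_i: 229×0.212 = 48.548, 229×0.340 = 77.86, 229×0.229 = 52.441, 229×0.219 = 50.151.
χ² = (49−48.548)²/48.548 + (51−77.86)²/77.86 + (58−52.441)²/52.441 + (71−50.151)²/50.151
   = 0.0042 + 9.2661 + 0.5893 + 8.6674
Sum = 18.527
df = 3. Since 18.527 > 11.345, we reject H₀.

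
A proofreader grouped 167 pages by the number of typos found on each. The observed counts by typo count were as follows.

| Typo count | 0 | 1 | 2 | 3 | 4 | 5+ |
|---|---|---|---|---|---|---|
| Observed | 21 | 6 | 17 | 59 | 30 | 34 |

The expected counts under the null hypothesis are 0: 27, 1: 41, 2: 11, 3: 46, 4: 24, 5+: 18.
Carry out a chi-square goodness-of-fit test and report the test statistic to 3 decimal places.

53.880

cat         O        E   (O−E)²/E
0          21       27     1.3333
1           6       41    29.8780
2          17       11     3.2727
3          59       46     3.6739
4          30       24     1.5000
5+         34       18    14.2222
Sum = 53.880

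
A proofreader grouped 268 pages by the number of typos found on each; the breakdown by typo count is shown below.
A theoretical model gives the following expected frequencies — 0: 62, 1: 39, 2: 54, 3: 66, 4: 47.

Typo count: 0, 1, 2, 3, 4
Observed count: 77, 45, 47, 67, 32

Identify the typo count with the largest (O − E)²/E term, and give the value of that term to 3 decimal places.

0: (77 − 62)²/62 = 225/62 = 3.6290
1: (45 − 39)²/39 = 36/39 = 0.9231
2: (47 − 54)²/54 = 49/54 = 0.9074
3: (67 − 66)²/66 = 1/66 = 0.0152
4: (32 − 47)²/47 = 225/47 = 4.7872
The largest term is for 4: 4.787.

4, 4.787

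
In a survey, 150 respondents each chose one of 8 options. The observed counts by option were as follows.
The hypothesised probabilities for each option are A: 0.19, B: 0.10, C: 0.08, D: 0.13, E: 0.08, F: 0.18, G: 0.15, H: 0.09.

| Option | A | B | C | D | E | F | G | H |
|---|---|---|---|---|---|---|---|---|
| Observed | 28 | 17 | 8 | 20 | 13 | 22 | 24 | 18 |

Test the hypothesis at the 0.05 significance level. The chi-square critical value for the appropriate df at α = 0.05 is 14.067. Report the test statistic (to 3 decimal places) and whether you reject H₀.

Expected counts E_i = n·p_i: 150×0.19 = 28.5, 150×0.10 = 15, 150×0.08 = 12, 150×0.13 = 19.5, 150×0.08 = 12, 150×0.18 = 27, 150×0.15 = 22.5, 150×0.09 = 13.5.
A: (28 − 28.5)²/28.5 = 0.25/28.5 = 0.0088
B: (17 − 15)²/15 = 4/15 = 0.2667
C: (8 − 12)²/12 = 16/12 = 1.3333
D: (20 − 19.5)²/19.5 = 0.25/19.5 = 0.0128
E: (13 − 12)²/12 = 1/12 = 0.0833
F: (22 − 27)²/27 = 25/27 = 0.9259
G: (24 − 22.5)²/22.5 = 2.25/22.5 = 0.1000
H: (18 − 13.5)²/13.5 = 20.25/13.5 = 1.5000
Sum = 4.231
df = 7. Since 4.231 < 14.067, we do not reject H₀.

4.231; do not reject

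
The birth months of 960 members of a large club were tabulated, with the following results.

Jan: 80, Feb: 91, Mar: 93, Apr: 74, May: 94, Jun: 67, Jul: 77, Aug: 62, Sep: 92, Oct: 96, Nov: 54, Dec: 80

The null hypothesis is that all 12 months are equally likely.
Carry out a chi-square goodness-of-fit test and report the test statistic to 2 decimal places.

Under H₀ each category has probability 1/12, so each expected count is 960/12 = 80.
Jan: (80 − 80)²/80 = 0/80 = 0.000
Feb: (91 − 80)²/80 = 121/80 = 1.513
Mar: (93 − 80)²/80 = 169/80 = 2.113
Apr: (74 − 80)²/80 = 36/80 = 0.450
May: (94 − 80)²/80 = 196/80 = 2.450
Jun: (67 − 80)²/80 = 169/80 = 2.113
Jul: (77 − 80)²/80 = 9/80 = 0.113
Aug: (62 − 80)²/80 = 324/80 = 4.050
Sep: (92 − 80)²/80 = 144/80 = 1.800
Oct: (96 − 80)²/80 = 256/80 = 3.200
Nov: (54 − 80)²/80 = 676/80 = 8.450
Dec: (80 − 80)²/80 = 0/80 = 0.000
Sum = 26.25

26.25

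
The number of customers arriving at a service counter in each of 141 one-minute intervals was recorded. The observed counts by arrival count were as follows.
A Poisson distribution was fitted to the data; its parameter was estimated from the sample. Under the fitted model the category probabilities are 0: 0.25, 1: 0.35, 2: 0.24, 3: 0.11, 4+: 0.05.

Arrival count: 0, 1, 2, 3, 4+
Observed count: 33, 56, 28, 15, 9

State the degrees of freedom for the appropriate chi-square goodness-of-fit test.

There are k = 5 categories and 1 parameter estimated from the data, so df = 5 − 1 − 1 = 3.

3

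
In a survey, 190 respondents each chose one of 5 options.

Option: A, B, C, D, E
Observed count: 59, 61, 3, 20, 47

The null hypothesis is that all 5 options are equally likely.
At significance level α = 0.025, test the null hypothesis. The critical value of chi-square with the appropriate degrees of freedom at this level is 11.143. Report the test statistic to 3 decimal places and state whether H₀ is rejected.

Expected count for each of the 5 categories: 190/5 = 38.
cat         O        E   (O−E)²/E
A          59       38    11.6053
B          61       38    13.9211
C           3       38    32.2368
D          20       38     8.5263
E          47       38     2.1316
Sum = 68.421
df = 4. Since 68.421 > 11.143, we reject H₀.

68.421; reject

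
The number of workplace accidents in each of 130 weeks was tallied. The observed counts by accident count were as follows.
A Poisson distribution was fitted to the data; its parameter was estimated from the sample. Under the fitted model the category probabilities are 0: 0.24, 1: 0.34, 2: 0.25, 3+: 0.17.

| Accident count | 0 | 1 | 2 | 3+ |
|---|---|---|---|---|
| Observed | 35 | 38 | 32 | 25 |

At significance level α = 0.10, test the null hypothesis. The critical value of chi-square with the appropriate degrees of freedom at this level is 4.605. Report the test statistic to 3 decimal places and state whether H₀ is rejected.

Expected counts E_i = n·p_i: 130×0.24 = 31.2, 130×0.34 = 44.2, 130×0.25 = 32.5, 130×0.17 = 22.1.
0: (35 − 31.2)²/31.2 = 14.44/31.2 = 0.4628
1: (38 − 44.2)²/44.2 = 38.44/44.2 = 0.8697
2: (32 − 32.5)²/32.5 = 0.25/32.5 = 0.0077
3+: (25 − 22.1)²/22.1 = 8.41/22.1 = 0.3805
Sum = 1.721
df = 2. Since 1.721 < 4.605, we do not reject H₀.

1.721; do not reject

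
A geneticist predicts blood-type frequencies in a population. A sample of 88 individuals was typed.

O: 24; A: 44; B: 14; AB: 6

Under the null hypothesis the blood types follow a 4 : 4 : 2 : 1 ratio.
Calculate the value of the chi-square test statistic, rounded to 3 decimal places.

Ratio total = 11. Expected counts: 88×4/11 = 32, 88×4/11 = 32, 88×2/11 = 16, 88×1/11 = 8.
cat         O        E   (O−E)²/E
O          24       32     2.0000
A          44       32     4.5000
B          14       16     0.2500
AB          6        8     0.5000
Sum = 7.250

7.250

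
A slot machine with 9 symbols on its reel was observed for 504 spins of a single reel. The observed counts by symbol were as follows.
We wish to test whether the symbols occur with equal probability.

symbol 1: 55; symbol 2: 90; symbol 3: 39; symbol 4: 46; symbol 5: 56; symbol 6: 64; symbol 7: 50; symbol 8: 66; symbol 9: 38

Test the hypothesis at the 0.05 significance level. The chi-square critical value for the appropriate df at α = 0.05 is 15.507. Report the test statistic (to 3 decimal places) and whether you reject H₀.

Under H₀ each category has probability 1/9, so each expected count is 504/9 = 56.
symbol 1: (55 − 56)²/56 = 1/56 = 0.0179
symbol 2: (90 − 56)²/56 = 1156/56 = 20.6429
symbol 3: (39 − 56)²/56 = 289/56 = 5.1607
symbol 4: (46 − 56)²/56 = 100/56 = 1.7857
symbol 5: (56 − 56)²/56 = 0/56 = 0.0000
symbol 6: (64 − 56)²/56 = 64/56 = 1.1429
symbol 7: (50 − 56)²/56 = 36/56 = 0.6429
symbol 8: (66 − 56)²/56 = 100/56 = 1.7857
symbol 9: (38 − 56)²/56 = 324/56 = 5.7857
Sum = 36.964
df = 8. Since 36.964 > 15.507, we reject H₀.

36.964; reject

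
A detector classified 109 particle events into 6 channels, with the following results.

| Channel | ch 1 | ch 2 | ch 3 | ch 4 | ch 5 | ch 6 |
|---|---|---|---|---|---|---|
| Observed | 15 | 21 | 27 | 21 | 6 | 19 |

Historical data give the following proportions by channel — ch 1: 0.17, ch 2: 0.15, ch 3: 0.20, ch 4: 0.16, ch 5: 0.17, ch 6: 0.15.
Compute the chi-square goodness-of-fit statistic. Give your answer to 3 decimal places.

12.864

Expected counts E_i = n·p_i: 109×0.17 = 18.53, 109×0.15 = 16.35, 109×0.20 = 21.8, 109×0.16 = 17.44, 109×0.17 = 18.53, 109×0.15 = 16.35.
χ² = (15−18.53)²/18.53 + (21−16.35)²/16.35 + (27−21.8)²/21.8 + (21−17.44)²/17.44 + (6−18.53)²/18.53 + (19−16.35)²/16.35
   = 0.6725 + 1.3225 + 1.2404 + 0.7267 + 8.4728 + 0.4295
Sum = 12.864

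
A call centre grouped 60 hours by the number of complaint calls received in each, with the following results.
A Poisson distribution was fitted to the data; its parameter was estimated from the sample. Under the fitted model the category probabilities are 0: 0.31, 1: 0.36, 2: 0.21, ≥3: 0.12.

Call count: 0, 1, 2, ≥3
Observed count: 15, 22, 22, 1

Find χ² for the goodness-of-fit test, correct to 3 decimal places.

13.056

Expected counts E_i = n·p_i: 60×0.31 = 18.6, 60×0.36 = 21.6, 60×0.21 = 12.6, 60×0.12 = 7.2.
χ² = (15−18.6)²/18.6 + (22−21.6)²/21.6 + (22−12.6)²/12.6 + (1−7.2)²/7.2
   = 0.6968 + 0.0074 + 7.0127 + 5.3389
Sum = 13.056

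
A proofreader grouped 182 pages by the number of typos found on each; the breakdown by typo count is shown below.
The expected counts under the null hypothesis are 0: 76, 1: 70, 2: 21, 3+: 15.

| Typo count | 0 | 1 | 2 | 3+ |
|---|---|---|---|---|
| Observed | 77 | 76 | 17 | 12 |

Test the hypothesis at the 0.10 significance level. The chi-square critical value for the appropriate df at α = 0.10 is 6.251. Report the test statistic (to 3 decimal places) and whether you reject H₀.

1.889; do not reject

χ² = (77−76)²/76 + (76−70)²/70 + (17−21)²/21 + (12−15)²/15
   = 0.0132 + 0.5143 + 0.7619 + 0.6000
Sum = 1.889
df = 3. Since 1.889 < 6.251, we do not reject H₀.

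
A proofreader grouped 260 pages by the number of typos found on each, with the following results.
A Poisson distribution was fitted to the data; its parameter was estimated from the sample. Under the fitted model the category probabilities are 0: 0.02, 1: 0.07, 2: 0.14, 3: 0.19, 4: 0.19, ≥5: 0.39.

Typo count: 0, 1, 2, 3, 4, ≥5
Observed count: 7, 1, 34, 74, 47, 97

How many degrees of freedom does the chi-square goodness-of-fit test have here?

There are k = 6 categories and 1 parameter estimated from the data, so df = 6 − 1 − 1 = 4.

4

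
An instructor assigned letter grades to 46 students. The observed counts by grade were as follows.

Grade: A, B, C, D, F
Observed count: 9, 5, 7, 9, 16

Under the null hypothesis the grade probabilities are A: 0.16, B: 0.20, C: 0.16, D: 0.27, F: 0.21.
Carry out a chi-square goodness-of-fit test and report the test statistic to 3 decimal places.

Expected counts E_i = n·p_i: 46×0.16 = 7.36, 46×0.20 = 9.2, 46×0.16 = 7.36, 46×0.27 = 12.42, 46×0.21 = 9.66.
cat         O        E   (O−E)²/E
A           9     7.36     0.3654
B           5      9.2     1.9174
C           7     7.36     0.0176
D           9    12.42     0.9417
F          16     9.66     4.1610
Sum = 7.403

7.403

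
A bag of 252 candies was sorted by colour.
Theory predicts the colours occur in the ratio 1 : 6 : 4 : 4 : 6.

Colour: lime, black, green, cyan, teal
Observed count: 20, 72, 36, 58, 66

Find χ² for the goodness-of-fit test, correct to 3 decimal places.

10.917

Ratio total = 21. Expected counts: 252×1/21 = 12, 252×6/21 = 72, 252×4/21 = 48, 252×4/21 = 48, 252×6/21 = 72.
cat         O        E   (O−E)²/E
lime       20       12     5.3333
black      72       72     0.0000
green      36       48     3.0000
cyan       58       48     2.0833
teal       66       72     0.5000
Sum = 10.917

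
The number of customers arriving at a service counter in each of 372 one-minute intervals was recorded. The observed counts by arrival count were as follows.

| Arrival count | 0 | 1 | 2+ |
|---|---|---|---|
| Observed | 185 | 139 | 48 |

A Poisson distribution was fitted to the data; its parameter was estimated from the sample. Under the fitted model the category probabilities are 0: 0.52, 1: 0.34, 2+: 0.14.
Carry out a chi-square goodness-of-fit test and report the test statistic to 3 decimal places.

1.927

Expected counts E_i = n·p_i: 372×0.52 = 193.44, 372×0.34 = 126.48, 372×0.14 = 52.08.
cat         O        E   (O−E)²/E
0         185   193.44     0.3682
1         139   126.48     1.2393
2+         48    52.08     0.3196
Sum = 1.927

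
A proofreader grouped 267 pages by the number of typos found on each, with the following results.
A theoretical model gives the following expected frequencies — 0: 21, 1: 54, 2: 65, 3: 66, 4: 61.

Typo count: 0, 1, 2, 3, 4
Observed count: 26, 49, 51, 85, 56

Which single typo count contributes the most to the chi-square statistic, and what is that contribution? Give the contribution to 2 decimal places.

χ² = (26−21)²/21 + (49−54)²/54 + (51−65)²/65 + (85−66)²/66 + (56−61)²/61
   = 1.190 + 0.463 + 3.015 + 5.470 + 0.410
The largest term is for 3: 5.47.

3, 5.47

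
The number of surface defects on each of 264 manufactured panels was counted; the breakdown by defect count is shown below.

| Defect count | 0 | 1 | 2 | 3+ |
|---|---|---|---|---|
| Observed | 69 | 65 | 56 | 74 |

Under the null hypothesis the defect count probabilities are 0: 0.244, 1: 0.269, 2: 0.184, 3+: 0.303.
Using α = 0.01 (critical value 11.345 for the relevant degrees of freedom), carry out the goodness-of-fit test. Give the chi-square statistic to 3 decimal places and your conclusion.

2.419; do not reject

Expected counts E_i = n·p_i: 264×0.244 = 64.416, 264×0.269 = 71.016, 264×0.184 = 48.576, 264×0.303 = 79.992.
0: (69 − 64.416)²/64.416 = 21.013056/64.416 = 0.3262
1: (65 − 71.016)²/71.016 = 36.192256/71.016 = 0.5096
2: (56 − 48.576)²/48.576 = 55.115776/48.576 = 1.1346
3+: (74 − 79.992)²/79.992 = 35.904064/79.992 = 0.4488
Sum = 2.419
df = 3. Since 2.419 < 11.345, we do not reject H₀.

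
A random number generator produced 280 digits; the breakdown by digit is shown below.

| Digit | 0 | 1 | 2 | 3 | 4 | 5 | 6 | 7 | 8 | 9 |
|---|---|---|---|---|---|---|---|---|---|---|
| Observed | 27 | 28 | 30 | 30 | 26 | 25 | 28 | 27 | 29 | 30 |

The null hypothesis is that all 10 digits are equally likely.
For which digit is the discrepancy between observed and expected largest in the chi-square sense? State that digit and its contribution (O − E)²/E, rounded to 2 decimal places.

Under H₀ each category has probability 1/10, so each expected count is 280/10 = 28.
χ² = (27−28)²/28 + (28−28)²/28 + (30−28)²/28 + (30−28)²/28 + (26−28)²/28 + (25−28)²/28 + (28−28)²/28 + (27−28)²/28 + (29−28)²/28 + (30−28)²/28
   = 0.036 + 0.000 + 0.143 + 0.143 + 0.143 + 0.321 + 0.000 + 0.036 + 0.036 + 0.143
The largest term is for 5: 0.32.

5, 0.32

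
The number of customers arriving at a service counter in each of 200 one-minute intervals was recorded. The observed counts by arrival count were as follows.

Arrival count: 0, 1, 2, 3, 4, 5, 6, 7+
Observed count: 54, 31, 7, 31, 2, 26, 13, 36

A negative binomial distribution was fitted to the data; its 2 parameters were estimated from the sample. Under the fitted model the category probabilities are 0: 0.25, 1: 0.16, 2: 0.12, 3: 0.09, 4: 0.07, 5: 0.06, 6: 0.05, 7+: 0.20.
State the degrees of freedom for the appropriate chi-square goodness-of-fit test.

5

There are k = 8 categories and 2 parameters estimated from the data, so df = 8 − 1 − 2 = 5.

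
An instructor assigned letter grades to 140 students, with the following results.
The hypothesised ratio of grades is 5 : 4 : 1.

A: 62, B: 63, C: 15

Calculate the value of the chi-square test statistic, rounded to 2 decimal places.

Ratio total = 10. Expected counts: 140×5/10 = 70, 140×4/10 = 56, 140×1/10 = 14.
cat         O        E   (O−E)²/E
A          62       70      0.914
B          63       56      0.875
C          15       14      0.071
Sum = 1.86

1.86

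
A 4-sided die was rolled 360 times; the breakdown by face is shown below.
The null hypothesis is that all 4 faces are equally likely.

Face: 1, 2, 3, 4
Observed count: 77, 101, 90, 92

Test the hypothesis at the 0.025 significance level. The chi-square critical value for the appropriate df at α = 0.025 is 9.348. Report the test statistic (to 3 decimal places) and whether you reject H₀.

3.267; do not reject

Expected count for each of the 4 categories: 360/4 = 90.
χ² = (77−90)²/90 + (101−90)²/90 + (90−90)²/90 + (92−90)²/90
   = 1.8778 + 1.3444 + 0.0000 + 0.0444
Sum = 3.267
df = 3. Since 3.267 < 9.348, we do not reject H₀.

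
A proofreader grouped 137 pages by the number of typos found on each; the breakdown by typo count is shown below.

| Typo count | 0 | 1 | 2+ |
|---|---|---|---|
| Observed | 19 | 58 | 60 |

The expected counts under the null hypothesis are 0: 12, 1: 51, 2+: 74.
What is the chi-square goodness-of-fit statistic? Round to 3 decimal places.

7.693

0: (19 − 12)²/12 = 49/12 = 4.0833
1: (58 − 51)²/51 = 49/51 = 0.9608
2+: (60 − 74)²/74 = 196/74 = 2.6486
Sum = 7.693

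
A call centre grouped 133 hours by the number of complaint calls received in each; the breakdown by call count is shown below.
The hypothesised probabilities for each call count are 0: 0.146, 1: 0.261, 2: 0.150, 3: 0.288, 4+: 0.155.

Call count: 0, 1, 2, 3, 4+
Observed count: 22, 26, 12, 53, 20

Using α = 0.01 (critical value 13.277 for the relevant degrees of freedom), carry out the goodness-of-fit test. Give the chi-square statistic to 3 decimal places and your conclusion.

Expected counts E_i = n·p_i: 133×0.146 = 19.418, 133×0.261 = 34.713, 133×0.150 = 19.95, 133×0.288 = 38.304, 133×0.155 = 20.615.
cat         O        E   (O−E)²/E
0          22   19.418     0.3433
1          26   34.713     2.1870
2          12    19.95     3.1680
3          53   38.304     5.6384
4+         20   20.615     0.0183
Sum = 11.355
df = 4. Since 11.355 < 13.277, we do not reject H₀.

11.355; do not reject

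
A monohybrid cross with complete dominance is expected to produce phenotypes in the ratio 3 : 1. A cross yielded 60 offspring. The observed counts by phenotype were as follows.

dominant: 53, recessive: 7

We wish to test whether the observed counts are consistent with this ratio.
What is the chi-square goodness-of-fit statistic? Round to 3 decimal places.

5.689

Ratio total = 4. Expected counts: 60×3/4 = 45, 60×1/4 = 15.
χ² = (53−45)²/45 + (7−15)²/15
   = 1.4222 + 4.2667
Sum = 5.689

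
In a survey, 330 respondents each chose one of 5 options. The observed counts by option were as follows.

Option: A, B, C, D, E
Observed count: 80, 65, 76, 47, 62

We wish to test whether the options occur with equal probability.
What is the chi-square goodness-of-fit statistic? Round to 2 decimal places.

10.21

Under H₀ each category has probability 1/5, so each expected count is 330/5 = 66.
A: (80 − 66)²/66 = 196/66 = 2.970
B: (65 − 66)²/66 = 1/66 = 0.015
C: (76 − 66)²/66 = 100/66 = 1.515
D: (47 − 66)²/66 = 361/66 = 5.470
E: (62 − 66)²/66 = 16/66 = 0.242
Sum = 10.21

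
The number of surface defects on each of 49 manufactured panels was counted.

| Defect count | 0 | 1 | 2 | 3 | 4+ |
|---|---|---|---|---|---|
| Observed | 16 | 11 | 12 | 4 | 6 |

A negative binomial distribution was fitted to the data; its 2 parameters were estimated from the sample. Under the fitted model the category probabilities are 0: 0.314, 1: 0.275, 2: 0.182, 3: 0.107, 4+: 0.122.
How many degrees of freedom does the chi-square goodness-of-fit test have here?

There are k = 5 categories and 2 parameters estimated from the data, so df = 5 − 1 − 2 = 2.

2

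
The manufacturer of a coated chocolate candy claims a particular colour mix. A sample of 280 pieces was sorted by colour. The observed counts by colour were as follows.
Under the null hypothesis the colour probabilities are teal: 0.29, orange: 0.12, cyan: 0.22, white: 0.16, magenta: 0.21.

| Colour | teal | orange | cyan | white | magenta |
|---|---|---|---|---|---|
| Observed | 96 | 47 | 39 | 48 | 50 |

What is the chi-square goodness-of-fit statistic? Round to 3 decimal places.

17.879

Expected counts E_i = n·p_i: 280×0.29 = 81.2, 280×0.12 = 33.6, 280×0.22 = 61.6, 280×0.16 = 44.8, 280×0.21 = 58.8.
χ² = (96−81.2)²/81.2 + (47−33.6)²/33.6 + (39−61.6)²/61.6 + (48−44.8)²/44.8 + (50−58.8)²/58.8
   = 2.6975 + 5.3440 + 8.2916 + 0.2286 + 1.3170
Sum = 17.879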